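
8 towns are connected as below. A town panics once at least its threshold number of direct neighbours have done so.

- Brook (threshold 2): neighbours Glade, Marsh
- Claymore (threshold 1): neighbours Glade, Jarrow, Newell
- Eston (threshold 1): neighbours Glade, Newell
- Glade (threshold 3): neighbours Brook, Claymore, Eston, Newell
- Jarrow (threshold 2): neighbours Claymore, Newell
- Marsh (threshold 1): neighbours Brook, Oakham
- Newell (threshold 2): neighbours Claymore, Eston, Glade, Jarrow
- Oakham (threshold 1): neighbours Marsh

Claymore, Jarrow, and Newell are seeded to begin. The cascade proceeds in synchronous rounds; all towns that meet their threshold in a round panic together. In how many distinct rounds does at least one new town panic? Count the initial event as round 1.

3

Round 1 — Claymore, Jarrow, Newell panic (initial).
Round 2 — checking thresholds:
  Eston: 1 of 2 neighbours ≥ 1, panics.
  Glade: 2 of 4 neighbours < 3, holds.
Round 3 — checking thresholds:
  Glade: 3 of 4 neighbours ≥ 3, panics.
Round 4 — no new panics; cascade stops.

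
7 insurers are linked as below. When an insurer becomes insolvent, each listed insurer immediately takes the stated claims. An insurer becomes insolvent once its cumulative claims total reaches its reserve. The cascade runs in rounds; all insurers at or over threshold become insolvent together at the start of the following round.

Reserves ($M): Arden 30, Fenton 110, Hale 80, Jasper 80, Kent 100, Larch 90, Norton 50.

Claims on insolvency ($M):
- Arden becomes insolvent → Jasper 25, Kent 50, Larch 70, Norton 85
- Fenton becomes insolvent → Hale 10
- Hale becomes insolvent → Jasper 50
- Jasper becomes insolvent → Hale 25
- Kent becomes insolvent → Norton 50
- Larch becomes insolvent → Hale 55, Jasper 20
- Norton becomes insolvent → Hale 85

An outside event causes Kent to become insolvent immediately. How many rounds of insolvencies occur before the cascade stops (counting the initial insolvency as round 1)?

3

Round 1 — Kent becomes insolvent (initial).
  Norton: +50 → 50 ≥ 50
Round 2 — Norton becomes insolvent.
  Hale: +85 → 85 ≥ 80
Round 3 — Hale becomes insolvent.
  Jasper: +50 → 50 < 80
No further insolvencies.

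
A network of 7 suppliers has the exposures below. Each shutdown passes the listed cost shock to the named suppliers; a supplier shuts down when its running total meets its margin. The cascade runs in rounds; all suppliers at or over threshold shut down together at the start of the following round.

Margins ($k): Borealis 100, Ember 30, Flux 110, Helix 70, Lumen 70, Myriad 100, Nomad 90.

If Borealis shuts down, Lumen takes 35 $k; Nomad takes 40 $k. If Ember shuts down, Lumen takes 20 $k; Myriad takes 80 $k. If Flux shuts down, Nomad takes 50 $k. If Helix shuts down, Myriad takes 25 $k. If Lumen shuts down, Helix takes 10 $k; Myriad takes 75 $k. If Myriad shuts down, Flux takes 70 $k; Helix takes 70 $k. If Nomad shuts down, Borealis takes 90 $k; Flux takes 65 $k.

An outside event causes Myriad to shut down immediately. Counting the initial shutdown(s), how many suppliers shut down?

Round 1 — Myriad shuts down (initial).
  Flux: +70 → 70 < 110
  Helix: +70 → 70 ≥ 70
Round 2 — Helix shuts down.
No further shutdowns.

2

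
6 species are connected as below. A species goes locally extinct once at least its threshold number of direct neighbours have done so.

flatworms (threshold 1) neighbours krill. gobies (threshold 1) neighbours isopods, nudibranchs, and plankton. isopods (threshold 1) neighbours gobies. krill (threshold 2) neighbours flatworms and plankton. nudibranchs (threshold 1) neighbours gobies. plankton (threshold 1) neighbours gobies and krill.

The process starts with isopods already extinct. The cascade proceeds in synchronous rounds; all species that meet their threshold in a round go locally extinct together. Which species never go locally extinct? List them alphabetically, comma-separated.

flatworms, krill

Round 1 — isopods goes locally extinct (initial).
Round 2 — checking thresholds:
  gobies: 1 of 3 neighbours ≥ 1, goes locally extinct.
Round 3 — checking thresholds:
  nudibranchs: 1 of 1 neighbours ≥ 1, goes locally extinct.
  plankton: 1 of 2 neighbours ≥ 1, goes locally extinct.
Round 4 — no new extinctions; cascade stops.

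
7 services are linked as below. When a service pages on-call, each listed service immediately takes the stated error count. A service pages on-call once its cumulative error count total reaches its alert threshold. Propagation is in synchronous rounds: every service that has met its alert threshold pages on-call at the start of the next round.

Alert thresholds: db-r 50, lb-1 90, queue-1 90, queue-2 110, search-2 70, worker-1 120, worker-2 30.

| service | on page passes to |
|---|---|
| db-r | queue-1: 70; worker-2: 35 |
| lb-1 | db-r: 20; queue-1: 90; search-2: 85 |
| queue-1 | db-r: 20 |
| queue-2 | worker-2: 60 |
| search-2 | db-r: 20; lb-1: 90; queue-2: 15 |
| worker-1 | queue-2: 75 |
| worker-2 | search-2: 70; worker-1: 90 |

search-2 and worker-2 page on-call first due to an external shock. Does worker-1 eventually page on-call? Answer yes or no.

no

Round 1 — search-2, worker-2 page on-call (initial).
  db-r: +20 → 20 < 50
  lb-1: +90 → 90 ≥ 90
  queue-2: +15 → 15 < 110
  worker-1: +90 → 90 < 120
Round 2 — lb-1 pages on-call.
  db-r: +20 → 40 < 50
  queue-1: +90 → 90 ≥ 90
Round 3 — queue-1 pages on-call.
  db-r: +20 → 60 ≥ 50
Round 4 — db-r pages on-call.
No further pages.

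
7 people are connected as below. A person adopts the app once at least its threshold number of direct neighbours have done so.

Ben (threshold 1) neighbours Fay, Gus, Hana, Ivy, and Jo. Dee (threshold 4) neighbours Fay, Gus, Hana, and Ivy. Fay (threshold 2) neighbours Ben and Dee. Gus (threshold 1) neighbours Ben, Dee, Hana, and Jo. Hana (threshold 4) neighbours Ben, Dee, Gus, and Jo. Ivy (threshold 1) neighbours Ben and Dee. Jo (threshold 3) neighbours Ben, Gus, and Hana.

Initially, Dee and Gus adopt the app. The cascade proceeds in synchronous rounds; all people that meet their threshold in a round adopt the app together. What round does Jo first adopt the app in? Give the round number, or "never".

never

Round 1 — Dee, Gus adopt the app (initial).
Round 2 — checking thresholds:
  Ben: 1 of 5 neighbours ≥ 1, adopts the app.
  Fay: 1 of 2 neighbours < 2, below threshold.
  Hana: 2 of 4 neighbours < 4, below threshold.
  Ivy: 1 of 2 neighbours ≥ 1, adopts the app.
  Jo: 1 of 3 neighbours < 3, below threshold.
Round 3 — checking thresholds:
  Fay: 2 of 2 neighbours ≥ 2, adopts the app.
  Hana: 3 of 4 neighbours < 4, below threshold.
  Jo: 2 of 3 neighbours < 3, below threshold.
Round 4 — no new adoptions; cascade stops.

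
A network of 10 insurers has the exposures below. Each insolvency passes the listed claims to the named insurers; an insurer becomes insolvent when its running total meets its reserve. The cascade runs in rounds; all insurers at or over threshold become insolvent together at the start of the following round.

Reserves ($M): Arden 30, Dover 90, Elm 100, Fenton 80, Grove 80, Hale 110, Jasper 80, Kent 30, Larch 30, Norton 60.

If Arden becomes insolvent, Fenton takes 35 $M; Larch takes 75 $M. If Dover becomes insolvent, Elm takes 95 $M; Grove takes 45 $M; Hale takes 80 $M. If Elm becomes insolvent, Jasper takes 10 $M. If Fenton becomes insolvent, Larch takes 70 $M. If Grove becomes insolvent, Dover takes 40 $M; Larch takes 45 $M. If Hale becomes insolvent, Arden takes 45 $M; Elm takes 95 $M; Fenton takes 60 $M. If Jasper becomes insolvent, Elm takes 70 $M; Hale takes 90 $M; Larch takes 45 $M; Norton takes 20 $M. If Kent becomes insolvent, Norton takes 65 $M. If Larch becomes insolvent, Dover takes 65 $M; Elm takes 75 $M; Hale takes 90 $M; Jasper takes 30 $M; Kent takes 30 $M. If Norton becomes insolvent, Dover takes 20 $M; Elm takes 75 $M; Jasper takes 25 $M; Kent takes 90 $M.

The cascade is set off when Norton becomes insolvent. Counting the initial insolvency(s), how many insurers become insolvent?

2

Round 1 — Norton becomes insolvent (initial).
  Dover: +20 → 20 < 90
  Elm: +75 → 75 < 100
  Jasper: +25 → 25 < 80
  Kent: +90 → 90 ≥ 30
Round 2 — Kent becomes insolvent.
No further insolvencies.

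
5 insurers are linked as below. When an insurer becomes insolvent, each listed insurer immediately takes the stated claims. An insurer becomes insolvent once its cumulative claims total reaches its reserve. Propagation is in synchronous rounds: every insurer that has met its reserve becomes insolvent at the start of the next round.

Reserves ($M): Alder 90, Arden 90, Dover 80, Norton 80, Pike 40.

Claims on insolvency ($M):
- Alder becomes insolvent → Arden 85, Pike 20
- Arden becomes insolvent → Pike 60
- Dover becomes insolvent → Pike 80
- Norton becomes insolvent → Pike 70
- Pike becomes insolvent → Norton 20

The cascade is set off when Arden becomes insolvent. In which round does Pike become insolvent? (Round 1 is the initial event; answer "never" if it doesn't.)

2

Round 1 — Arden becomes insolvent (initial).
  Pike: +60 → 60 ≥ 40
Round 2 — Pike becomes insolvent.
  Norton: +20 → 20 < 80
No further insolvencies.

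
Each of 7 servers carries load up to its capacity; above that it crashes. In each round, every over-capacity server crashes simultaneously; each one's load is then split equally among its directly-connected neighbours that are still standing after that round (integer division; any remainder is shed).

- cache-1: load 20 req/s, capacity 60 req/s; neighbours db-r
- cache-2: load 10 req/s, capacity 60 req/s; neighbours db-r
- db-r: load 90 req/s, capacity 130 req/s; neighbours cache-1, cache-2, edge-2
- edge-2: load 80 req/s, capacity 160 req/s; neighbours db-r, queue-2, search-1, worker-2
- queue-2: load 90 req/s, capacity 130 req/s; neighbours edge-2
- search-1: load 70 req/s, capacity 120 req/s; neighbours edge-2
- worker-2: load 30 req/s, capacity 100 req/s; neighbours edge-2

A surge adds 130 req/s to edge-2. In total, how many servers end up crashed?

Round 1 — edge-2 at 210 > 160. edge-2 crashes.
  edge-2 sheds 210 req/s to db-r, queue-2, search-1, worker-2: 52 each (2 lost).
    db-r: 90+52 = 142 > 130
    queue-2: 90+52 = 142 > 130
    search-1: 70+52 = 122 > 120
    worker-2: 30+52 = 82 ≤ 100
Round 2 — db-r, queue-2, search-1 crash.
  db-r sheds 142 req/s to cache-1, cache-2: 71 each.
    cache-1: 20+71 = 91 > 60
    cache-2: 10+71 = 81 > 60
  queue-2 sheds 142 req/s: no online neighbours, lost.
  search-1 sheds 122 req/s: no online neighbours, lost.
Round 3 — cache-1, cache-2 crash.
  cache-1 sheds 91 req/s: no online neighbours, lost.
  cache-2 sheds 81 req/s: no online neighbours, lost.
No further crashes.

6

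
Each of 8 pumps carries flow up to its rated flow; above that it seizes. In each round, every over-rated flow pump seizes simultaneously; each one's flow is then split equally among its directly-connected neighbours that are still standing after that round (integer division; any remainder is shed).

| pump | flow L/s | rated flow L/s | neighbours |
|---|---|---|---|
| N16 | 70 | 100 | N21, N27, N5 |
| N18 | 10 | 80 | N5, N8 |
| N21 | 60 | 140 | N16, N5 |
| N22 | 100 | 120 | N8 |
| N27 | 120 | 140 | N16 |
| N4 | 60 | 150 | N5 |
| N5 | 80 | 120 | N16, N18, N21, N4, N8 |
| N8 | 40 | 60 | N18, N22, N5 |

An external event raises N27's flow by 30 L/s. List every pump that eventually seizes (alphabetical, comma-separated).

Round 1 — N27 at 150 > 140. N27 seizes.
  N27 sheds 150 L/s to N16: 150 each.
    N16: 70+150 = 220 > 100
Round 2 — N16 seizes.
  N16 sheds 220 L/s to N21, N5: 110 each.
    N21: 60+110 = 170 > 140
    N5: 80+110 = 190 > 120
Round 3 — N21, N5 seize.
  N21 sheds 170 L/s: no online neighbours, lost.
  N5 sheds 190 L/s to N18, N4, N8: 63 each (1 lost).
    N18: 10+63 = 73 ≤ 80
    N4: 60+63 = 123 ≤ 150
    N8: 40+63 = 103 > 60
Round 4 — N8 seizes.
  N8 sheds 103 L/s to N18, N22: 51 each (1 lost).
    N18: 73+51 = 124 > 80
    N22: 100+51 = 151 > 120
Round 5 — N18, N22 seize.
  N18 sheds 124 L/s: no online neighbours, lost.
  N22 sheds 151 L/s: no online neighbours, lost.
No further seizures.

N16, N18, N21, N22, N27, N5, N8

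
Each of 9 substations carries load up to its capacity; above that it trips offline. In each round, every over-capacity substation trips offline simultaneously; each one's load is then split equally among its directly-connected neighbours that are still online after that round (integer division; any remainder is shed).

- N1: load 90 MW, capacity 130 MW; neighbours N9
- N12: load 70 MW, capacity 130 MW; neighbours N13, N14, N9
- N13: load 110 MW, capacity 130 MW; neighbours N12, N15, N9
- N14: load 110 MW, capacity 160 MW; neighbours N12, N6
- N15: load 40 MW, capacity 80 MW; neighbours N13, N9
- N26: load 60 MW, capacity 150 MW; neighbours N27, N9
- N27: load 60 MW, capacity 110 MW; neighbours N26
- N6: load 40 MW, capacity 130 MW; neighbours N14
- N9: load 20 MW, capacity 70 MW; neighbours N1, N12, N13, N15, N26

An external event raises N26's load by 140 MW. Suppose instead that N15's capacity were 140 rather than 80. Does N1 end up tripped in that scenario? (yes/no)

With N15's capacity at 140:
Round 1 — N26 at 200 > 150. N26 trips offline.
  N26 sheds 200 MW to N27, N9: 100 each.
    N27: 60+100 = 160 > 110
    N9: 20+100 = 120 > 70
Round 2 — N27, N9 trip offline.
  N27 sheds 160 MW: no online neighbours, lost.
  N9 sheds 120 MW to N1, N12, N13, N15: 30 each.
    N1: 90+30 = 120 ≤ 130
    N12: 70+30 = 100 ≤ 130
    N13: 110+30 = 140 > 130
    N15: 40+30 = 70 ≤ 140
Round 3 — N13 trips offline.
  N13 sheds 140 MW to N12, N15: 70 each.
    N12: 100+70 = 170 > 130
    N15: 70+70 = 140 ≤ 140
Round 4 — N12 trips offline.
  N12 sheds 170 MW to N14: 170 each.
    N14: 110+170 = 280 > 160
Round 5 — N14 trips offline.
  N14 sheds 280 MW to N6: 280 each.
    N6: 40+280 = 320 > 130
Round 6 — N6 trips offline.
  N6 sheds 320 MW: no online neighbours, lost.
No further trips.

no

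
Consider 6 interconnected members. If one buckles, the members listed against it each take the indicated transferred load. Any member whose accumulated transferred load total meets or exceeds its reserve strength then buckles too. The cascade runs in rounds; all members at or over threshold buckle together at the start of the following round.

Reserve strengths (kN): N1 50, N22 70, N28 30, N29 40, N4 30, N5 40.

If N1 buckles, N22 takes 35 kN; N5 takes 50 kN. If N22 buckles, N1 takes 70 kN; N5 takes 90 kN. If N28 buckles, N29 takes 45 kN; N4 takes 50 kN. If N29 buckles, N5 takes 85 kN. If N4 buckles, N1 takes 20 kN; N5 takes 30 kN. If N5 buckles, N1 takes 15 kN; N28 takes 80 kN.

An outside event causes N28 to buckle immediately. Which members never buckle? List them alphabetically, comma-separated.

N1, N22

Round 1 — N28 buckles (initial).
  N29: +45 → 45 ≥ 40
  N4: +50 → 50 ≥ 30
Round 2 — N29, N4 buckle.
  N1: +20 → 20 < 50
  N5: +85+30 → 115 ≥ 40
Round 3 — N5 buckles.
  N1: +15 → 35 < 50
No further bucklings.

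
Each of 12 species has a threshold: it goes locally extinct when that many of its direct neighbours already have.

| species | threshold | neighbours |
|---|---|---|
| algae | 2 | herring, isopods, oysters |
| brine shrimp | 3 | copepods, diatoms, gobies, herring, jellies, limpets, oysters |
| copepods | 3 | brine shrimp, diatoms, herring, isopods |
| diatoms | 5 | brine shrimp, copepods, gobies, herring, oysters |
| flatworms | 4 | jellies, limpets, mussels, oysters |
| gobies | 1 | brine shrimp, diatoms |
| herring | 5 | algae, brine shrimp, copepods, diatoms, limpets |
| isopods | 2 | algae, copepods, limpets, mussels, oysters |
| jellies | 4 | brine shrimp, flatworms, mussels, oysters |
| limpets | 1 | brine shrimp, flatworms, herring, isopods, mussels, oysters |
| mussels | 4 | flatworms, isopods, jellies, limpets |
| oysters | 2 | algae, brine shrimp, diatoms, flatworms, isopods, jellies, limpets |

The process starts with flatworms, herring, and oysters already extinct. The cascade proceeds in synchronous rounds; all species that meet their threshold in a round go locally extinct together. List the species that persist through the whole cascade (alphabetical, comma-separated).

jellies, mussels

Round 1 — flatworms, herring, oysters go locally extinct (initial).
Round 2 — checking thresholds:
  algae: 2 of 3 neighbours ≥ 2, goes locally extinct.
  brine shrimp: 2 of 7 neighbours < 3, holds.
  copepods: 1 of 4 neighbours < 3, holds.
  diatoms: 2 of 5 neighbours < 5, holds.
  isopods: 1 of 5 neighbours < 2, holds.
  jellies: 2 of 4 neighbours < 4, holds.
  limpets: 3 of 6 neighbours ≥ 1, goes locally extinct.
  mussels: 1 of 4 neighbours < 4, holds.
Round 3 — checking thresholds:
  brine shrimp: 3 of 7 neighbours ≥ 3, goes locally extinct.
  copepods: 1 of 4 neighbours < 3, holds.
  diatoms: 2 of 5 neighbours < 5, holds.
  isopods: 3 of 5 neighbours ≥ 2, goes locally extinct.
  jellies: 2 of 4 neighbours < 4, holds.
  mussels: 2 of 4 neighbours < 4, holds.
Round 4 — checking thresholds:
  copepods: 3 of 4 neighbours ≥ 3, goes locally extinct.
  diatoms: 3 of 5 neighbours < 5, holds.
  gobies: 1 of 2 neighbours ≥ 1, goes locally extinct.
  jellies: 3 of 4 neighbours < 4, holds.
  mussels: 3 of 4 neighbours < 4, holds.
Round 5 — checking thresholds:
  diatoms: 5 of 5 neighbours ≥ 5, goes locally extinct.
  jellies: 3 of 4 neighbours < 4, holds.
  mussels: 3 of 4 neighbours < 4, holds.
Round 6 — no new extinctions; cascade stops.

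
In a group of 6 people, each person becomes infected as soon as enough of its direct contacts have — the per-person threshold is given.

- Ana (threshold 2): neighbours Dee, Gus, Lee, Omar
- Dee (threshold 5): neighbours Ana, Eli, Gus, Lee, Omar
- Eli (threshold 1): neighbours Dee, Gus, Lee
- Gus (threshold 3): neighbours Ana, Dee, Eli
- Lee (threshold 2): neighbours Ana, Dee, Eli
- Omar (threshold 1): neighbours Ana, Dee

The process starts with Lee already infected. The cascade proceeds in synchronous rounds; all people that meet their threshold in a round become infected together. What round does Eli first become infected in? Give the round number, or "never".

Round 1 — Lee becomes infected (initial).
Round 2 — checking thresholds:
  Ana: 1 of 4 neighbours < 2, not yet.
  Dee: 1 of 5 neighbours < 5, not yet.
  Eli: 1 of 3 neighbours ≥ 1, becomes infected.
Round 3 — no new infections; cascade stops.

2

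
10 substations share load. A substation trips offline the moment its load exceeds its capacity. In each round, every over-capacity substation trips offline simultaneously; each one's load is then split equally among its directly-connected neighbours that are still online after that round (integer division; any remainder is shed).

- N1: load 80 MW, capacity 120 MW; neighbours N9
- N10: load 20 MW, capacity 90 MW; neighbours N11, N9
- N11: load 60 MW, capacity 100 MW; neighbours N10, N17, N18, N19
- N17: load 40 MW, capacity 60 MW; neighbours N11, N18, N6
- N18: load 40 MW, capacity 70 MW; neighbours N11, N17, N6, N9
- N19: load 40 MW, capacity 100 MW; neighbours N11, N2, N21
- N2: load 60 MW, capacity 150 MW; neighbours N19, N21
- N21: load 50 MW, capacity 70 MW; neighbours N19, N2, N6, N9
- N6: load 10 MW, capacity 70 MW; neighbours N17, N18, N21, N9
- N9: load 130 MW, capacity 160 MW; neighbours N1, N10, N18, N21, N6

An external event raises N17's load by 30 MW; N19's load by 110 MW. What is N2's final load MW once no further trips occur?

143

Round 1 — N17 at 70 > 60; N19 at 150 > 100. N17, N19 trip offline.
  N17 sheds 70 MW to N11, N18, N6: 23 each (1 lost).
    N11: 60+23 = 83 ≤ 100
    N18: 40+23 = 63 ≤ 70
    N6: 10+23 = 33 ≤ 70
  N19 sheds 150 MW to N11, N2, N21: 50 each.
    N11: 83+50 = 133 > 100
    N2: 60+50 = 110 ≤ 150
    N21: 50+50 = 100 > 70
Round 2 — N11, N21 trip offline.
  N11 sheds 133 MW to N10, N18: 66 each (1 lost).
    N10: 20+66 = 86 ≤ 90
    N18: 63+66 = 129 > 70
  N21 sheds 100 MW to N2, N6, N9: 33 each (1 lost).
    N2: 110+33 = 143 ≤ 150
    N6: 33+33 = 66 ≤ 70
    N9: 130+33 = 163 > 160
Round 3 — N18, N9 trip offline.
  N18 sheds 129 MW to N6: 129 each.
    N6: 66+129 = 195 > 70
  N9 sheds 163 MW to N1, N10, N6: 54 each (1 lost).
    N1: 80+54 = 134 > 120
    N10: 86+54 = 140 > 90
    N6: 195+54 = 249 > 70
Round 4 — N1, N10, N6 trip offline.
  N1 sheds 134 MW: no online neighbours, lost.
  N10 sheds 140 MW: no online neighbours, lost.
  N6 sheds 249 MW: no online neighbours, lost.
No further trips.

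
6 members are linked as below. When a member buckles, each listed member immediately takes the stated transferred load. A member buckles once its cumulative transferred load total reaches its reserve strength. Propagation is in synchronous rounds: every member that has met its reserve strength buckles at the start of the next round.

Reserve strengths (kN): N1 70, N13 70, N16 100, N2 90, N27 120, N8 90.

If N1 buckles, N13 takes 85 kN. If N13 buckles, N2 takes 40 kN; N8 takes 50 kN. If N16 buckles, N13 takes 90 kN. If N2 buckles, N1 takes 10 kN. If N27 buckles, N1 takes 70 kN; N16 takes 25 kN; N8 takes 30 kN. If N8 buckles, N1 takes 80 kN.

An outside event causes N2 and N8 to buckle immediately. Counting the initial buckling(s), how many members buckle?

Round 1 — N2, N8 buckle (initial).
  N1: +10+80 → 90 ≥ 70
Round 2 — N1 buckles.
  N13: +85 → 85 ≥ 70
Round 3 — N13 buckles.
No further bucklings.

4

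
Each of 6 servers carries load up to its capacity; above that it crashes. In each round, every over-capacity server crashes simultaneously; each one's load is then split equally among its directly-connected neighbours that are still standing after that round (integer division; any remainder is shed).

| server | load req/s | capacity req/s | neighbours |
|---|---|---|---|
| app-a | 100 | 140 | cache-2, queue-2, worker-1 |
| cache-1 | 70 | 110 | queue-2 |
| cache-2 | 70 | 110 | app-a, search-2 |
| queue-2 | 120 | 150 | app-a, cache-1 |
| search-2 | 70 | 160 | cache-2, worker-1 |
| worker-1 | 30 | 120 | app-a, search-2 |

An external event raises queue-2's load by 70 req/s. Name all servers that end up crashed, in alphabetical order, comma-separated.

app-a, cache-1, cache-2, queue-2, search-2, worker-1

Round 1 — queue-2 at 190 > 150. queue-2 crashes.
  queue-2 sheds 190 req/s to app-a, cache-1: 95 each.
    app-a: 100+95 = 195 > 140
    cache-1: 70+95 = 165 > 110
Round 2 — app-a, cache-1 crash.
  app-a sheds 195 req/s to cache-2, worker-1: 97 each (1 lost).
    cache-2: 70+97 = 167 > 110
    worker-1: 30+97 = 127 > 120
  cache-1 sheds 165 req/s: no online neighbours, lost.
Round 3 — cache-2, worker-1 crash.
  cache-2 sheds 167 req/s to search-2: 167 each.
    search-2: 70+167 = 237 > 160
  worker-1 sheds 127 req/s to search-2: 127 each.
    search-2: 237+127 = 364 > 160
Round 4 — search-2 crashes.
  search-2 sheds 364 req/s: no online neighbours, lost.
No further crashes.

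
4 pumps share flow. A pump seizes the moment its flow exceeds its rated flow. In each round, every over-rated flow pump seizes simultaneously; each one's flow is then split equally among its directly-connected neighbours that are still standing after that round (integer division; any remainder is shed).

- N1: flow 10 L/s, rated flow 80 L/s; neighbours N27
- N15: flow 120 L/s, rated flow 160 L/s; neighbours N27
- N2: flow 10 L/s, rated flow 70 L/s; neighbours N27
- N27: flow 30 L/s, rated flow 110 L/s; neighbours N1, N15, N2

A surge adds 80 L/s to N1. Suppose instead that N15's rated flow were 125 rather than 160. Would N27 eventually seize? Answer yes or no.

yes

With N15's rated flow at 125:
Round 1 — N1 at 90 > 80. N1 seizes.
  N1 sheds 90 L/s to N27: 90 each.
    N27: 30+90 = 120 > 110
Round 2 — N27 seizes.
  N27 sheds 120 L/s to N15, N2: 60 each.
    N15: 120+60 = 180 > 125
    N2: 10+60 = 70 ≤ 70
Round 3 — N15 seizes.
  N15 sheds 180 L/s: no online neighbours, lost.
No further seizures.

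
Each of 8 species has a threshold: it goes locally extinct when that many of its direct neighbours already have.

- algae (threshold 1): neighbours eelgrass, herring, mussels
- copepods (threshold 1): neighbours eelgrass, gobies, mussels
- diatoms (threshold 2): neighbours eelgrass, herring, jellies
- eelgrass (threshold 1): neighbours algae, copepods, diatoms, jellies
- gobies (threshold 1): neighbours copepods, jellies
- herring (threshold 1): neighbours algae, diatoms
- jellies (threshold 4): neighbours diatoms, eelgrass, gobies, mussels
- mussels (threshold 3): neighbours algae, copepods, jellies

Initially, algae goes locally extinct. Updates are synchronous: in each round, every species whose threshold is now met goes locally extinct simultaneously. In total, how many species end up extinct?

6

Round 1 — algae goes locally extinct (initial).
Round 2 — checking thresholds:
  eelgrass: 1 of 4 neighbours ≥ 1, goes locally extinct.
  herring: 1 of 2 neighbours ≥ 1, goes locally extinct.
  mussels: 1 of 3 neighbours < 3, not yet.
Round 3 — checking thresholds:
  copepods: 1 of 3 neighbours ≥ 1, goes locally extinct.
  diatoms: 2 of 3 neighbours ≥ 2, goes locally extinct.
  jellies: 1 of 4 neighbours < 4, not yet.
  mussels: 1 of 3 neighbours < 3, not yet.
Round 4 — checking thresholds:
  gobies: 1 of 2 neighbours ≥ 1, goes locally extinct.
  jellies: 2 of 4 neighbours < 4, not yet.
  mussels: 2 of 3 neighbours < 3, not yet.
Round 5 — no new extinctions; cascade stops.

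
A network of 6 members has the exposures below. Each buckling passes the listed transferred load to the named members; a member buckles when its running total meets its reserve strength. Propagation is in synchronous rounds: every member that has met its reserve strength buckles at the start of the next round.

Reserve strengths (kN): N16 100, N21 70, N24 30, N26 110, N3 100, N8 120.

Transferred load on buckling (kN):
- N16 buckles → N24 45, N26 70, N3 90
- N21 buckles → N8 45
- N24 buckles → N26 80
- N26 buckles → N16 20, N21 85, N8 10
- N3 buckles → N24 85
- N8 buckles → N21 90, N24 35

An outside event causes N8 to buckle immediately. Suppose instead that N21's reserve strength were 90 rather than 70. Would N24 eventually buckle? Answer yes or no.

With N21's reserve strength at 90:
Round 1 — N8 buckles (initial).
  N21: +90 → 90 ≥ 90
  N24: +35 → 35 ≥ 30
Round 2 — N21, N24 buckle.
  N26: +80 → 80 < 110
No further bucklings.

yes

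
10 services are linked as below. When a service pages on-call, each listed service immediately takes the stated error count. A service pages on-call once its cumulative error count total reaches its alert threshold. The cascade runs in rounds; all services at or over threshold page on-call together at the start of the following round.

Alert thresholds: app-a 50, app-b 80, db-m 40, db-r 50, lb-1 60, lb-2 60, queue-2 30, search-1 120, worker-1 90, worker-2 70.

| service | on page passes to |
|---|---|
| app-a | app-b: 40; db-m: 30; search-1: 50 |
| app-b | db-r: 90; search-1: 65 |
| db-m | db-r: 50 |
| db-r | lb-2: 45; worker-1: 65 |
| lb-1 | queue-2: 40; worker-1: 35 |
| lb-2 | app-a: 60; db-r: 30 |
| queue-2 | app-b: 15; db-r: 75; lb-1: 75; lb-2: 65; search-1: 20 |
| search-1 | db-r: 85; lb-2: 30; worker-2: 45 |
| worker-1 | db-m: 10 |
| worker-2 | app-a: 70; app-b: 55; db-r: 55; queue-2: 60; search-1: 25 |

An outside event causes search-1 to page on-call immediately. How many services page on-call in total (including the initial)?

Round 1 — search-1 pages on-call (initial).
  db-r: +85 → 85 ≥ 50
  lb-2: +30 → 30 < 60
  worker-2: +45 → 45 < 70
Round 2 — db-r pages on-call.
  lb-2: +45 → 75 ≥ 60
  worker-1: +65 → 65 < 90
Round 3 — lb-2 pages on-call.
  app-a: +60 → 60 ≥ 50
Round 4 — app-a pages on-call.
  app-b: +40 → 40 < 80
  db-m: +30 → 30 < 40
No further pages.

4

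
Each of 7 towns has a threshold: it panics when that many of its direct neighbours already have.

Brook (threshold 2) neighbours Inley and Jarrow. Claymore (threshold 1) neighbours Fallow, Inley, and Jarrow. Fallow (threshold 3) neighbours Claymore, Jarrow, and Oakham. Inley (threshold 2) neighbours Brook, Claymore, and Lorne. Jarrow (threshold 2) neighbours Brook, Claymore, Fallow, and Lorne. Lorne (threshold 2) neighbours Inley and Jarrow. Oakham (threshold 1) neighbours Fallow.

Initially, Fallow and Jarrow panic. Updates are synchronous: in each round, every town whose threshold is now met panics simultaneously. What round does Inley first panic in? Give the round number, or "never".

never

Round 1 — Fallow, Jarrow panic (initial).
Round 2 — checking thresholds:
  Brook: 1 of 2 neighbours < 2, holds.
  Claymore: 2 of 3 neighbours ≥ 1, panics.
  Lorne: 1 of 2 neighbours < 2, holds.
  Oakham: 1 of 1 neighbours ≥ 1, panics.
Round 3 — no new panics; cascade stops.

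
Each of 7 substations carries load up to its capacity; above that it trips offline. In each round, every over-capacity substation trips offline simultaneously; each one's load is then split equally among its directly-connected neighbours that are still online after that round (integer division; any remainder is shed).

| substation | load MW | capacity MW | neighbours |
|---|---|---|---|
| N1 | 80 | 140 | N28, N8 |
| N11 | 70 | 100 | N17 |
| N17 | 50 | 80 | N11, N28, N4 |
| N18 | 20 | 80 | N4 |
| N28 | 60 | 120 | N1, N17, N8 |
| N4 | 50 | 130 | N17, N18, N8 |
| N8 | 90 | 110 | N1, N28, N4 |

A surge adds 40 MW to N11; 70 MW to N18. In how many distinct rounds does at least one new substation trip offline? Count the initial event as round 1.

4

Round 1 — N11 at 110 > 100; N18 at 90 > 80. N11, N18 trip offline.
  N11 sheds 110 MW to N17: 110 each.
    N17: 50+110 = 160 > 80
  N18 sheds 90 MW to N4: 90 each.
    N4: 50+90 = 140 > 130
Round 2 — N17, N4 trip offline.
  N17 sheds 160 MW to N28: 160 each.
    N28: 60+160 = 220 > 120
  N4 sheds 140 MW to N8: 140 each.
    N8: 90+140 = 230 > 110
Round 3 — N28, N8 trip offline.
  N28 sheds 220 MW to N1: 220 each.
    N1: 80+220 = 300 > 140
  N8 sheds 230 MW to N1: 230 each.
    N1: 300+230 = 530 > 140
Round 4 — N1 trips offline.
  N1 sheds 530 MW: no online neighbours, lost.
No further trips.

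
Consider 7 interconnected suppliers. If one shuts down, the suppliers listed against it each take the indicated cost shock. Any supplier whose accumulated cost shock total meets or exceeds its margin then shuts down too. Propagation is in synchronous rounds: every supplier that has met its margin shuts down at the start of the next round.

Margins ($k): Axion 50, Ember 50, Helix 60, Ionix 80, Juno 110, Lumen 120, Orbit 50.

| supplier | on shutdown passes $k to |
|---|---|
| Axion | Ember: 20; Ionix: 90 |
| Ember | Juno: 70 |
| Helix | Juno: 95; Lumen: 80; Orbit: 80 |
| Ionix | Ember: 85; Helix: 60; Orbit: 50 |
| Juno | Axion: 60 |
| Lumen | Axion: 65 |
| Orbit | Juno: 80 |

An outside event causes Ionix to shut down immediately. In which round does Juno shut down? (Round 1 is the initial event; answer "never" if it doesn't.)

Round 1 — Ionix shuts down (initial).
  Ember: +85 → 85 ≥ 50
  Helix: +60 → 60 ≥ 60
  Orbit: +50 → 50 ≥ 50
Round 2 — Ember, Helix, Orbit shut down.
  Juno: +70+95+80 → 245 ≥ 110
  Lumen: +80 → 80 < 120
Round 3 — Juno shuts down.
  Axion: +60 → 60 ≥ 50
Round 4 — Axion shuts down.
No further shutdowns.

3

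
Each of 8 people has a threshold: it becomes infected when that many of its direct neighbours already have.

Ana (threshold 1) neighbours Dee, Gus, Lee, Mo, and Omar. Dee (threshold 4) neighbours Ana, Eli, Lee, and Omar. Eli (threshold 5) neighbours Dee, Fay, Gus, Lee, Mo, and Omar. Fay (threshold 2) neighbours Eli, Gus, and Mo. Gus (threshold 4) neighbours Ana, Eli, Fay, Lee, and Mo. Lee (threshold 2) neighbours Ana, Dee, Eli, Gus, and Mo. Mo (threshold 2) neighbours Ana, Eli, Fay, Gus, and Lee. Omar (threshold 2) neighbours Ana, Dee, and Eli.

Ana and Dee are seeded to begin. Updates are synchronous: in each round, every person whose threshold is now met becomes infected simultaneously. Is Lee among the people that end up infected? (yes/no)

Round 1 — Ana, Dee become infected (initial).
Round 2 — checking thresholds:
  Eli: 1 of 6 neighbours < 5, not yet.
  Gus: 1 of 5 neighbours < 4, not yet.
  Lee: 2 of 5 neighbours ≥ 2, becomes infected.
  Mo: 1 of 5 neighbours < 2, not yet.
  Omar: 2 of 3 neighbours ≥ 2, becomes infected.
Round 3 — checking thresholds:
  Eli: 3 of 6 neighbours < 5, not yet.
  Gus: 2 of 5 neighbours < 4, not yet.
  Mo: 2 of 5 neighbours ≥ 2, becomes infected.
Round 4 — no new infections; cascade stops.

yes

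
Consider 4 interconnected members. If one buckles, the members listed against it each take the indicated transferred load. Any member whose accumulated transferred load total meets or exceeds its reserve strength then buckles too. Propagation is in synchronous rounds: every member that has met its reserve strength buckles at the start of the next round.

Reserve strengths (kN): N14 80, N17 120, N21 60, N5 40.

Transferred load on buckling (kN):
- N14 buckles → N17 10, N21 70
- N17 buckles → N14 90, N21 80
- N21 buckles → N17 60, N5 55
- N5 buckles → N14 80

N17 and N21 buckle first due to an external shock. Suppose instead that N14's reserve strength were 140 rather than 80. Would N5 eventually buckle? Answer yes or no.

With N14's reserve strength at 140:
Round 1 — N17, N21 buckle (initial).
  N14: +90 → 90 < 140
  N5: +55 → 55 ≥ 40
Round 2 — N5 buckles.
  N14: +80 → 170 ≥ 140
Round 3 — N14 buckles.
No further bucklings.

yes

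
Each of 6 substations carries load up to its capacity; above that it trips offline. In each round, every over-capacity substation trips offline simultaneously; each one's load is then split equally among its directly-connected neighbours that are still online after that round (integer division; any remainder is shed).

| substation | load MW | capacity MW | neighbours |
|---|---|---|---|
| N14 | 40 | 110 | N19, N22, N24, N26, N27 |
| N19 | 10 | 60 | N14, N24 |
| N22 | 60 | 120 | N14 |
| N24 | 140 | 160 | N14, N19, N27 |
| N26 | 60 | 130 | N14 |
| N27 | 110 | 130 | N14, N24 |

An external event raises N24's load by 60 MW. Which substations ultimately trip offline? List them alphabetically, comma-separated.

Round 1 — N24 at 200 > 160. N24 trips offline.
  N24 sheds 200 MW to N14, N19, N27: 66 each (2 lost).
    N14: 40+66 = 106 ≤ 110
    N19: 10+66 = 76 > 60
    N27: 110+66 = 176 > 130
Round 2 — N19, N27 trip offline.
  N19 sheds 76 MW to N14: 76 each.
    N14: 106+76 = 182 > 110
  N27 sheds 176 MW to N14: 176 each.
    N14: 182+176 = 358 > 110
Round 3 — N14 trips offline.
  N14 sheds 358 MW to N22, N26: 179 each.
    N22: 60+179 = 239 > 120
    N26: 60+179 = 239 > 130
Round 4 — N22, N26 trip offline.
  N22 sheds 239 MW: no online neighbours, lost.
  N26 sheds 239 MW: no online neighbours, lost.
No further trips.

N14, N19, N22, N24, N26, N27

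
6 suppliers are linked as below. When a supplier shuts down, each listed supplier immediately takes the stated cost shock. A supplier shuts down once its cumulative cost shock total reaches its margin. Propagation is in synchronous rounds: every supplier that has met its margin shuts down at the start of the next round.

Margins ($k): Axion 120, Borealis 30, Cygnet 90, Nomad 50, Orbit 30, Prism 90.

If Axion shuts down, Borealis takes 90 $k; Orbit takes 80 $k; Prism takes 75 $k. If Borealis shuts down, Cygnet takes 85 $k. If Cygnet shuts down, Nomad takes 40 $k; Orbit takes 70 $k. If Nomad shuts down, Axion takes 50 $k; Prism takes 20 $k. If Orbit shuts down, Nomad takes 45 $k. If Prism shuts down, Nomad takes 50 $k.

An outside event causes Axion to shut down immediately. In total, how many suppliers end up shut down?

Round 1 — Axion shuts down (initial).
  Borealis: +90 → 90 ≥ 30
  Orbit: +80 → 80 ≥ 30
  Prism: +75 → 75 < 90
Round 2 — Borealis, Orbit shut down.
  Cygnet: +85 → 85 < 90
  Nomad: +45 → 45 < 50
No further shutdowns.

3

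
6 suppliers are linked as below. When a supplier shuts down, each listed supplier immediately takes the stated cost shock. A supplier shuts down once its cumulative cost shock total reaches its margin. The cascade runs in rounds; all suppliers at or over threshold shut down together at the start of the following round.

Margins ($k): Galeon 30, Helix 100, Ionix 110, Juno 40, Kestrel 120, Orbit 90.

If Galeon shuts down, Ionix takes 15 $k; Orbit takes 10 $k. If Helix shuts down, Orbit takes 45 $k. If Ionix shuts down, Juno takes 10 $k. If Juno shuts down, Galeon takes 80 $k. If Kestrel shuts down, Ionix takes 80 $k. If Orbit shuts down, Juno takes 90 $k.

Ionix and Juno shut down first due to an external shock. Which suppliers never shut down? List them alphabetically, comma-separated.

Helix, Kestrel, Orbit

Round 1 — Ionix, Juno shut down (initial).
  Galeon: +80 → 80 ≥ 30
Round 2 — Galeon shuts down.
  Orbit: +10 → 10 < 90
No further shutdowns.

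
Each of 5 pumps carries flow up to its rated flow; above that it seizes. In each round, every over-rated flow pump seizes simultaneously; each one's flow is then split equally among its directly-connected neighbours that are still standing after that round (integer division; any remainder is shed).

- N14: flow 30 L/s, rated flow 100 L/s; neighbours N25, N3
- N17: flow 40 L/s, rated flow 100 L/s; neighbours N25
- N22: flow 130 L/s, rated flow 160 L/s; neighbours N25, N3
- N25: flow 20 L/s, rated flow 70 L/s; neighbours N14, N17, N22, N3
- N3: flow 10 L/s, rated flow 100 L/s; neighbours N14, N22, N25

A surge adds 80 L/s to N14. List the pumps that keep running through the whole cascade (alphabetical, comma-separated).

Round 1 — N14 at 110 > 100. N14 seizes.
  N14 sheds 110 L/s to N25, N3: 55 each.
    N25: 20+55 = 75 > 70
    N3: 10+55 = 65 ≤ 100
Round 2 — N25 seizes.
  N25 sheds 75 L/s to N17, N22, N3: 25 each.
    N17: 40+25 = 65 ≤ 100
    N22: 130+25 = 155 ≤ 160
    N3: 65+25 = 90 ≤ 100
No further seizures.

N17, N22, N3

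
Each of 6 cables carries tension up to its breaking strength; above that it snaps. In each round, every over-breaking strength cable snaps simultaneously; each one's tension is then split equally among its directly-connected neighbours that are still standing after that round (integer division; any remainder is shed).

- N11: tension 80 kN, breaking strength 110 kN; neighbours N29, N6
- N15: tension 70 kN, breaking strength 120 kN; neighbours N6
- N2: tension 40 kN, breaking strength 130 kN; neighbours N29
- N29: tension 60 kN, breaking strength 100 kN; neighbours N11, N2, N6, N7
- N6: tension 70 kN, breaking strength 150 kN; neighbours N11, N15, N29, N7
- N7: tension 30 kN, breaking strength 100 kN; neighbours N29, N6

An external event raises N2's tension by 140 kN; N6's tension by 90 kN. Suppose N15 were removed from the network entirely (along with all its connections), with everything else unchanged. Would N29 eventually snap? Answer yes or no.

With N15 removed:
Round 1 — N2 at 180 > 130; N6 at 160 > 150. N2, N6 snap.
  N2 sheds 180 kN to N29: 180 each.
    N29: 60+180 = 240 > 100
  N6 sheds 160 kN to N11, N29, N7: 53 each (1 lost).
    N11: 80+53 = 133 > 110
    N29: 240+53 = 293 > 100
    N7: 30+53 = 83 ≤ 100
Round 2 — N11, N29 snap.
  N11 sheds 133 kN: no online neighbours, lost.
  N29 sheds 293 kN to N7: 293 each.
    N7: 83+293 = 376 > 100
Round 3 — N7 snaps.
  N7 sheds 376 kN: no online neighbours, lost.
No further breaks.

yes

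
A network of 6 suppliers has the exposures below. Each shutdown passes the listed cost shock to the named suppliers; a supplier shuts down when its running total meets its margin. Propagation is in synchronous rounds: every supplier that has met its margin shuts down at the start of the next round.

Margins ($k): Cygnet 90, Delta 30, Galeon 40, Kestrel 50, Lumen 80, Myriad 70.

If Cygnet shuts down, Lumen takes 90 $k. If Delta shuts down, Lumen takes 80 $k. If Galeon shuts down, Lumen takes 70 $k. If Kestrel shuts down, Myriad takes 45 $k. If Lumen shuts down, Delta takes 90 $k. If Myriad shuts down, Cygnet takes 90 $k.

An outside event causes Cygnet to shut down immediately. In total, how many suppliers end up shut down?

3

Round 1 — Cygnet shuts down (initial).
  Lumen: +90 → 90 ≥ 80
Round 2 — Lumen shuts down.
  Delta: +90 → 90 ≥ 30
Round 3 — Delta shuts down.
No further shutdowns.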